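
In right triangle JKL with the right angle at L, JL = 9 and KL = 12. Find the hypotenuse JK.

In a right triangle, the square of the hypotenuse equals the sum of the squares of the two legs.
The legs are 9 and 12, so the hypotenuse = sqrt(81 + 144) = sqrt(225) = 15.

15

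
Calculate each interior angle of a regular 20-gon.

Each interior angle of a regular n-gon is (n - 2) * 180 / n.
For n = 20: (20 - 2) * 180 / 20 = 3240/20 = 162 degrees.

162 degrees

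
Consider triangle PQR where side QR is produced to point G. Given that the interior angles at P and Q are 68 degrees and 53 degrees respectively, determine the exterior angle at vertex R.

By the exterior angle theorem, an exterior angle of a triangle equals the sum of the two remote interior angles.
Exterior angle = angle P + angle Q
Exterior angle = 68 + 53 = 121 degrees

121 degrees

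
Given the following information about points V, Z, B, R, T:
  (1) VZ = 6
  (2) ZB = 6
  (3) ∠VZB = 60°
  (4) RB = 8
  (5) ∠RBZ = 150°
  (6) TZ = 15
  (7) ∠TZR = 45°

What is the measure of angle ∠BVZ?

Step 1: By the law of cosines on triangle VZB: VB² = 6² + 6² − 2·6·6·cos(60°) = 36, so VB = 6.
Step 2: By the inverse law of cosines on triangle BVZ: cos(∠BVZ) = (6² + 6² − 6²) / (2·6·6) = 36/72 = 0.5, so ∠BVZ = 60°.

Therefore, the measure of angle ∠BVZ = 60°.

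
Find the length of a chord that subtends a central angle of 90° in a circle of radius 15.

Drop a perpendicular from the center to the chord, bisecting both the chord and the central angle.
Each half-chord = r sin(θ/2) = 15 sin(45°).
The full chord = 2 × 15 × sin(45°) = 15*sqrt(2).

15*sqrt(2)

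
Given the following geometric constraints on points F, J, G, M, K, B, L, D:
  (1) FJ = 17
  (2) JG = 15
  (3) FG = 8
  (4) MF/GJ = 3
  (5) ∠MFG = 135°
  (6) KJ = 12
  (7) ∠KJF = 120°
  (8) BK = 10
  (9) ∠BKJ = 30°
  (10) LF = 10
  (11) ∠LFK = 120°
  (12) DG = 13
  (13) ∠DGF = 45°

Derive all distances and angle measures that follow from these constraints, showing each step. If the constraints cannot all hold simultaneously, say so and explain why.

The constraints are consistent.

From the given relations:
  MF = 3·GJ = 3·15 = 45

Step 1: From FJ = 17, JK = 12, and ∠FJK = 120°, by the law of cosines:
  FK² = FJ² + JK² - 2·FJ·JK·cos(120°) = 289 + 144 + 204 = 637
  FK = 7·√13

Step 2: From FG = 8, GD = 13, and ∠FGD = 45°, by the law of cosines:
  FD² = FG² + GD² - 2·FG·GD·cos(45°) = 64 + 169 - 147.1 = 85.92
  FD ≈ 9.27

Step 3: From JK = 12, KB = 10, and ∠JKB = 30°, by the law of cosines:
  JB² = JK² + KB² - 2·JK·KB·cos(30°) = 144 + 100 - 207.8 = 36.15
  JB ≈ 6.01

Step 4: From GF = 8, FM = 45, and ∠GFM = 135°, by the law of cosines:
  GM² = GF² + FM² - 2·GF·FM·cos(135°) = 64 + 2025 + 509.1 = 2598
  GM ≈ 50.97

Step 5: From FG = 8, FJ = 17, GJ = 15, by the inverse law of cosines:
  cos(∠GFJ) = (FG² + FJ² - GJ²) / (2·FG·FJ)
  ∠GFJ = 61.93°

Step 6: From JF = 17, JG = 15, FG = 8, by the inverse law of cosines:
  cos(∠FJG) = (JF² + JG² - FG²) / (2·JF·JG)
  ∠FJG = 28.07°

Step 7: From GF = 8, GJ = 15, FJ = 17, by the inverse law of cosines:
  cos(∠FGJ) = (GF² + GJ² - FJ²) / (2·GF·GJ)
  ∠FGJ = 90°

Step 8: From KF = 7·√13, FL = 10, and ∠KFL = 120°, by the law of cosines:
  KL² = KF² + FL² - 2·KF·FL·cos(120°) = 637 + 100 + 252.4 = 989.4
  KL ≈ 31.45

Step 9: From FD = 9.27, FG = 8, DG = 13, by the inverse law of cosines:
  cos(∠DFG) = (FD² + FG² - DG²) / (2·FD·FG)
  ∠DFG = 97.39°

Step 10: From FJ = 17, FK = 7·√13, JK = 12, by the inverse law of cosines:
  cos(∠JFK) = (FJ² + FK² - JK²) / (2·FJ·FK)
  ∠JFK = 24.32°

Step 11: From JB = 6.01, JK = 12, BK = 10, by the inverse law of cosines:
  cos(∠BJK) = (JB² + JK² - BK²) / (2·JB·JK)
  ∠BJK = 56.26°

Step 12: From GF = 8, GM = 50.97, FM = 45, by the inverse law of cosines:
  cos(∠FGM) = (GF² + GM² - FM²) / (2·GF·GM)
  ∠FGM = 38.63°

Step 13: From MF = 45, MG = 50.97, FG = 8, by the inverse law of cosines:
  cos(∠FMG) = (MF² + MG² - FG²) / (2·MF·MG)
  ∠FMG = 6.37°

Step 14: From KF = 7·√13, KJ = 12, FJ = 17, by the inverse law of cosines:
  cos(∠FKJ) = (KF² + KJ² - FJ²) / (2·KF·KJ)
  ∠FKJ = 35.68°

Step 15: From BJ = 6.01, BK = 10, JK = 12, by the inverse law of cosines:
  cos(∠JBK) = (BJ² + BK² - JK²) / (2·BJ·BK)
  ∠JBK = 93.74°

Step 16: From DF = 9.27, DG = 13, FG = 8, by the inverse law of cosines:
  cos(∠FDG) = (DF² + DG² - FG²) / (2·DF·DG)
  ∠FDG = 37.61°

Step 17: From KF = 7·√13, KL = 31.45, FL = 10, by the inverse law of cosines:
  cos(∠FKL) = (KF² + KL² - FL²) / (2·KF·KL)
  ∠FKL = 15.98°

Step 18: From LF = 10, LK = 31.45, FK = 7·√13, by the inverse law of cosines:
  cos(∠FLK) = (LF² + LK² - FK²) / (2·LF·LK)
  ∠FLK = 44.02°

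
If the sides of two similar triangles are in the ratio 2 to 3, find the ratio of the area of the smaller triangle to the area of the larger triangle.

The ratio of areas of similar triangles equals the square of the side ratio.
Side ratio = 2:3
Area ratio = (2/3)^2 = 4/9 = 4:9

4:9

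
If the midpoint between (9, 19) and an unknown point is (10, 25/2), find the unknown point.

Using the midpoint formula: M = ((x1 + x2)/2, (y1 + y2)/2)
We know M = (10, 25/2) and A = (9, 19)
For x: 10 = (9 + x2)/2, so x2 = 2*10 - 9 = 11
For y: 25/2 = (19 + y2)/2, so y2 = 2*25/2 - 19 = 6
C = (11, 6)

(11, 6)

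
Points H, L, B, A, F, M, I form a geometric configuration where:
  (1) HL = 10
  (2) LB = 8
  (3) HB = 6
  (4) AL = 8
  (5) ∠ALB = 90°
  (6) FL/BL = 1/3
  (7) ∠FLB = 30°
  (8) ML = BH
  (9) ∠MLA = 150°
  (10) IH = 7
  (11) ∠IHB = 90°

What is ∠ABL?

Step 1: By the law of cosines on triangle BLA: BA² = 8² + 8² − 2·8·8·cos(90°) = 128, so BA = 8·√2.
Step 2: By the inverse law of cosines on triangle ABL: cos(∠ABL) = ((8·√2)² + 8² − 8²) / (2·8·√2·8) = 128/181.02 = 0.7071, so ∠ABL = 45°.

Therefore, the measure of angle ∠ABL = 45°.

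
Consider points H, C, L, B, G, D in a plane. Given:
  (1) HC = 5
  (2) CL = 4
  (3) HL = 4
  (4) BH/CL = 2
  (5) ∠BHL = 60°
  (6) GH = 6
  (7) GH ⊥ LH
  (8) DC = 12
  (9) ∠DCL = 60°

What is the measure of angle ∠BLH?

From the given relations: BH = 2·CL = 2·4 = 8.
Step 1: By the law of cosines on triangle LHB: LB² = 4² + 8² − 2·4·8·cos(60°) = 48, so LB = 4·√3.
Step 2: By the inverse law of cosines on triangle BLH: cos(∠BLH) = ((4·√3)² + 4² − 8²) / (2·4·√3·4) = 0/55.43 = 0, so ∠BLH = 90°.

Therefore, the measure of angle ∠BLH = 90°.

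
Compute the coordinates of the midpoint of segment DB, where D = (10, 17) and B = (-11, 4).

The midpoint is the average of the coordinates:
x: (10 + -11)/2 = -1/2
y: (17 + 4)/2 = 21/2
Midpoint = (-1/2, 21/2)

(-1/2, 21/2)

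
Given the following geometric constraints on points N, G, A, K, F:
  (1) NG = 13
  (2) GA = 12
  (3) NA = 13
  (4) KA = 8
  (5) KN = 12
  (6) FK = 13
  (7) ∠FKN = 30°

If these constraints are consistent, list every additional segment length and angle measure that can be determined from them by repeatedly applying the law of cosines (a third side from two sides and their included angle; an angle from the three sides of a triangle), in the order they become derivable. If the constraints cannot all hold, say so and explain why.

The constraints are consistent. Derivable facts, in order:
After 1 step:
- NF ≈ 6.54
- ∠AGN = 62.51°
- ∠AKN = 78.28°
- ∠ANG = 54.97°
- ∠ANK = 37.05°
- ∠GAN = 62.51°
- ∠KAN = 64.67°
After 2 steps:
- ∠FNK = 83.49°
- ∠KFN = 66.51°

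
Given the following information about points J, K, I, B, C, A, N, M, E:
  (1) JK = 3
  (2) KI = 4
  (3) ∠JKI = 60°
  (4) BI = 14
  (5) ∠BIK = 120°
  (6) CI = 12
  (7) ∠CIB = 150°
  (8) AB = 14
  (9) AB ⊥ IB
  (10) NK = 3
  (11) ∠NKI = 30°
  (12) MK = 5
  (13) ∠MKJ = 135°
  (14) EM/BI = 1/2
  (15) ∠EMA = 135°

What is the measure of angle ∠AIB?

Step 1: By the law of cosines on triangle IBA: IA² = 14² + 14² − 2·14·14·cos(90°) = 392, so IA = 14·√2.
Step 2: By the inverse law of cosines on triangle AIB: cos(∠AIB) = ((14·√2)² + 14² − 14²) / (2·14·√2·14) = 392/554.37 = 0.7071, so ∠AIB = 45°.

Therefore, the measure of angle ∠AIB = 45°.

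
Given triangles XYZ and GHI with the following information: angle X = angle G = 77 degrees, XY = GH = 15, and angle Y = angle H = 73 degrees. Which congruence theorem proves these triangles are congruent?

Consider the given information: angle X = angle G = 77 degrees, XY = GH = 15, and angle Y = angle H = 73 degrees
This is not SSS or AAS: SSS requires all three pairs of sides, but we don't have that. AAS requires two angles and a non-included side.
The correct criterion is ASA. Two pairs of corresponding angles and the included side are equal (Angle-Side-Angle).

ASA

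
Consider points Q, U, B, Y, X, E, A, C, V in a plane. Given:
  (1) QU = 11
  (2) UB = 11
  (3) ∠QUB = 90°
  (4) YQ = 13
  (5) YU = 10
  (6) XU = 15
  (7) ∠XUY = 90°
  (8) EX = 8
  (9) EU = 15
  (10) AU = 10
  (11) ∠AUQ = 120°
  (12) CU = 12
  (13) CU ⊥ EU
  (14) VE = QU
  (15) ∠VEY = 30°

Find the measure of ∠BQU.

Step 1: By the law of cosines on triangle QUB: QB² = 11² + 11² − 2·11·11·cos(90°) = 242, so QB = 11·√2.
Step 2: By the inverse law of cosines on triangle BQU: cos(∠BQU) = ((11·√2)² + 11² − 11²) / (2·11·√2·11) = 242/342.24 = 0.7071, so ∠BQU = 45°.

Therefore, the measure of angle ∠BQU = 45°.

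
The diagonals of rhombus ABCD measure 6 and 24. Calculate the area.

The diagonals of a rhombus divide it into four right triangles.
Each triangle has legs 6/ 2 = 3 and 24/2 = 12, so each has area (1/2)*3*12 = 18.
Four such triangles give total area = (d1 * d2) / 2 = 72.

72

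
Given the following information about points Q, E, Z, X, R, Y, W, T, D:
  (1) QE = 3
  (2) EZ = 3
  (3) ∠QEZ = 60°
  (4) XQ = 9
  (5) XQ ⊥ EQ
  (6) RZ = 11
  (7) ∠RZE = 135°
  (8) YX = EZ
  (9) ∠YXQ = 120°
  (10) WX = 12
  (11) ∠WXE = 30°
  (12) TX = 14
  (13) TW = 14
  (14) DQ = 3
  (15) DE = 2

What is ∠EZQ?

Step 1: By the law of cosines on triangle ZEQ: ZQ² = 3² + 3² − 2·3·3·cos(60°) = 9, so ZQ = 3.
Step 2: By the inverse law of cosines on triangle EZQ: cos(∠EZQ) = (3² + 3² − 3²) / (2·3·3) = 9/18 = 0.5, so ∠EZQ = 60°.

Therefore, the measure of angle ∠EZQ = 60°.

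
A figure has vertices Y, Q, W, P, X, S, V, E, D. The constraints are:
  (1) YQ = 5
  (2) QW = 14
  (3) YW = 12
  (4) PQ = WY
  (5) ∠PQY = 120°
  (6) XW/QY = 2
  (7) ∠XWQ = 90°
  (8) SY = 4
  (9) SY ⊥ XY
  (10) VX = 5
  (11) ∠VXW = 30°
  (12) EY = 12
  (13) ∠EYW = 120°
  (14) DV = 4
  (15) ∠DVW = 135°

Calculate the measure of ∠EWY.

Step 1: By the law of cosines on triangle WYE: WE² = 12² + 12² − 2·12·12·cos(120°) = 432, so WE = 12·√3.
Step 2: By the inverse law of cosines on triangle EWY: cos(∠EWY) = ((12·√3)² + 12² − 12²) / (2·12·√3·12) = 432/498.83 = 0.866, so ∠EWY = 30°.

Therefore, the measure of angle ∠EWY = 30°.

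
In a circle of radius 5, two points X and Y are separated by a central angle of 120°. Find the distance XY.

Chord = 2(5) sin(60°) = 5*sqrt(3)

5*sqrt(3)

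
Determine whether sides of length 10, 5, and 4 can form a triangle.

Check the triangle inequality: 5 + 4 = 9 ≤ 10.
Since the sum of two sides does not exceed the third, no triangle can be formed.

No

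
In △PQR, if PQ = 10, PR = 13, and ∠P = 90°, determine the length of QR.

The included angle is 90°, so the triangle is right-angled at P. The opposite side QR is the hypotenuse.
By the Pythagorean theorem: QR = sqrt(10^2 + 13^2) = sqrt(269) = sqrt(269).

sqrt(269)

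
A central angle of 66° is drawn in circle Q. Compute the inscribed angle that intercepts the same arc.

An inscribed angle intercepts an arc from a point on the circle, while the central angle intercepts the same arc from the center.
The inscribed angle is always half the central angle: 66° / 2 = 33°.

33°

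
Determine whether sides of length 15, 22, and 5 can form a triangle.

The longest side is 22. The other two sides sum to 5 + 15 = 20.
Since 20 ≤ 22, the two shorter sides cannot reach around to close the triangle.

No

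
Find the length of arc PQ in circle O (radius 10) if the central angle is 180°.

Arc length = 2π(10)(1/2) = 10*pi

10*pi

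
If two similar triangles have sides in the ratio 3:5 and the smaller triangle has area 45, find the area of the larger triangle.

For similar figures, the area ratio equals the square of the side ratio.
Side ratio (the smaller triangle to the larger triangle) = 3:5, so area ratio = 3^2:5^2 = 9:25.
If the area of the smaller triangle is 45, then the area of the larger triangle = 45 * (25/9) = 125.

125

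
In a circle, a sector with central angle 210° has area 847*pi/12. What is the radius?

Sector area A = πr² × θ/360, so r² = 360A / (πθ).
r² = 360 × 847*pi/12 / (π × 210)
r² = 121
r = 11

11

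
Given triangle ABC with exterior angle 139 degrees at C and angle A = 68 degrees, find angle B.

By the exterior angle theorem: exterior angle = sum of remote interior angles.
139 = 68 + angle B
angle B = 139 - 68 = 71 degrees

71 degrees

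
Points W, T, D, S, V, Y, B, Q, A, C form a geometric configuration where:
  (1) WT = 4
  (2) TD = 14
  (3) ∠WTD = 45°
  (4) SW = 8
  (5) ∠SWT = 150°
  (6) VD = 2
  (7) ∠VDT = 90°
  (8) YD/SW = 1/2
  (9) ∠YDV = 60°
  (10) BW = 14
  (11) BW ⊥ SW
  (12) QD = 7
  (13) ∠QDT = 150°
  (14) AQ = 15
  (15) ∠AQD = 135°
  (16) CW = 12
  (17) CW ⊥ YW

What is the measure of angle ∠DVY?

From the given relations: YD = 1/2·SW = 1/2·8 = 4.
Step 1: By the law of cosines on triangle VDY: VY² = 2² + 4² − 2·2·4·cos(60°) = 12, so VY = 2·√3.
Step 2: By the inverse law of cosines on triangle DVY: cos(∠DVY) = (2² + (2·√3)² − 4²) / (2·2·2·√3) = 0/13.86 = 0, so ∠DVY = 90°.

Therefore, the measure of angle ∠DVY = 90°.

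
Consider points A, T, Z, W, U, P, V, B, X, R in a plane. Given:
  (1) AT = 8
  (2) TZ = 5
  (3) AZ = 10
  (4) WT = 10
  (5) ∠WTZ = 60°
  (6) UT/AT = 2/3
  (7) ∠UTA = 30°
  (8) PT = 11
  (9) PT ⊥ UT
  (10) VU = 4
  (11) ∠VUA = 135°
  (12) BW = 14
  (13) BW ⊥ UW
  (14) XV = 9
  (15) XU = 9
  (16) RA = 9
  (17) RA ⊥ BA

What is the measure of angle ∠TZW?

Step 1: By the law of cosines on triangle ZTW: ZW² = 5² + 10² − 2·5·10·cos(60°) = 75, so ZW = 5·√3.
Step 2: By the inverse law of cosines on triangle TZW: cos(∠TZW) = (5² + (5·√3)² − 10²) / (2·5·5·√3) = 0/86.6 = 0, so ∠TZW = 90°.

Therefore, the measure of angle ∠TZW = 90°.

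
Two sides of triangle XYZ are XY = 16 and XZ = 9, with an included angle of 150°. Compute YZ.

When two sides and the included angle are known, the law of cosines gives the third side.
c^2 = a^2 + b^2 - 2ab cos(C) generalizes the Pythagorean theorem to non-right triangles.
Here: YZ^2 = 256 + 81 - 288*(-sqrt(3)/2) = 144*sqrt(3) + 337
YZ = sqrt(144*sqrt(3) + 337)

sqrt(144*sqrt(3) + 337)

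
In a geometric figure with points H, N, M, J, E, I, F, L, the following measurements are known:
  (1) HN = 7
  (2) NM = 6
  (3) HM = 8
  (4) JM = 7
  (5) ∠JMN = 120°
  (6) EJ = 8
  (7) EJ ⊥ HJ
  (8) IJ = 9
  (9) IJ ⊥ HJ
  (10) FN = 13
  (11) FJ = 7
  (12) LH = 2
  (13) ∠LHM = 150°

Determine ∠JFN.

Step 1: By the law of cosines on triangle JMN: JN² = 7² + 6² − 2·7·6·cos(120°) = 127, so JN = √127.
Step 2: By the inverse law of cosines on triangle JFN: cos(∠JFN) = (7² + 13² − √127²) / (2·7·13) = 91/182 = 0.5, so ∠JFN = 60°.

Therefore, the measure of angle ∠JFN = 60°.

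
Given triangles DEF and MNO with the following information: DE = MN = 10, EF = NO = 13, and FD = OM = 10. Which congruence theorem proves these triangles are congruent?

The given information matches SSS: All three pairs of corresponding sides are equal (Side-Side-Side).

SSS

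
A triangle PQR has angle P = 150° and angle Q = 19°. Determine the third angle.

Let angle R = x. Then 150 + 19 + x = 180.
x = 180 - 169 = 11 degrees.

11 degrees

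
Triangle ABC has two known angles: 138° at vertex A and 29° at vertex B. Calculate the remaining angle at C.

Let angle C = x. Then 138 + 29 + x = 180.
x = 180 - 167 = 13 degrees.

13 degrees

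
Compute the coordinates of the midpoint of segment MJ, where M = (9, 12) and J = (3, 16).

The midpoint is the point halfway along the segment.
Move half the horizontal distance: 9 + (3 - 9)/2 = 9 + -6/2 = 6
Move half the vertical distance: 12 + (16 - 12)/2 = 12 + 4/2 = 14
Midpoint = (6, 14)

(6, 14)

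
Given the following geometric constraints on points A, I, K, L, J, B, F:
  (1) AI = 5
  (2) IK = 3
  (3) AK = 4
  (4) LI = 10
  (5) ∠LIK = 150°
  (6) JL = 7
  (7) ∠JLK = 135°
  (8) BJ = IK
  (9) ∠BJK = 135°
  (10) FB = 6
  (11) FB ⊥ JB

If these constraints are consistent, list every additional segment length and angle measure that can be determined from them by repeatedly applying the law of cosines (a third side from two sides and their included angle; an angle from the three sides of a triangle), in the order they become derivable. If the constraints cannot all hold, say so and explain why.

The constraints are consistent. Derivable facts, in order:
After 1 step:
- JF = 3·√5
- KL ≈ 12.69
- ∠AIK = 53.13°
- ∠AKI = 90°
- ∠IAK = 36.87°
After 2 steps:
- KJ ≈ 18.32
- ∠BFJ = 26.57°
- ∠BJF = 63.43°
- ∠IKL = 23.21°
- ∠ILK = 6.79°
After 3 steps:
- KB ≈ 20.55
- ∠JKL = 15.68°
- ∠KJL = 29.32°
After 4 steps:
- ∠BKJ = 5.93°
- ∠JBK = 39.07°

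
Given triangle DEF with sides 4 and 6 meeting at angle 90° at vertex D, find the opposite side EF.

By the law of cosines: EF^2 = DE^2 + DF^2 - 2*DE*DF*cos(D)
EF^2 = 4^2 + 6^2 - 2*4*6*cos(90°)
EF^2 = 16 + 36 - 48*(0)
EF^2 = 52
EF = 2*sqrt(13)

2*sqrt(13)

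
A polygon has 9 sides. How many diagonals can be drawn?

Total line segments between 9 vertices = C(9,2) = 36.
Subtract the 9 sides: 36 - 9 = 27 diagonals.

27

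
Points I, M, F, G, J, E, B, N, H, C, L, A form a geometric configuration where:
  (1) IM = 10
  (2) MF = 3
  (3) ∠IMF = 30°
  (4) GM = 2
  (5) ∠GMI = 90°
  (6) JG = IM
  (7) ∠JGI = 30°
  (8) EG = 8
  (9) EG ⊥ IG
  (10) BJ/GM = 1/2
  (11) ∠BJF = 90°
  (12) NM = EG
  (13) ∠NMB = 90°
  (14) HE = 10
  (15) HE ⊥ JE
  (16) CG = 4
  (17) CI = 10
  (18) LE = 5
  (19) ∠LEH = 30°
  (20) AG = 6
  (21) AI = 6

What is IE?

Step 1: By the law of cosines on triangle GMI: GI² = 2² + 10² − 2·2·10·cos(90°) = 104, so GI = 2·√26.
Step 2: By the law of cosines on triangle IGE: IE² = (2·√26)² + 8² − 2·2·√26·8·cos(90°) = 168, so IE = 2·√42.

Therefore, the length of IE = 2·√42.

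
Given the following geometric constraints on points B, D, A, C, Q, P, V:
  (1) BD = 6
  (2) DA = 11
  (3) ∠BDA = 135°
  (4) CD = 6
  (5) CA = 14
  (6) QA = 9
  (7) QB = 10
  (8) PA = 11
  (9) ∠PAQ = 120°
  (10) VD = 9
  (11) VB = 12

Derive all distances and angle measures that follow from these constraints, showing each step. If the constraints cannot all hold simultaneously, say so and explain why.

The constraints are consistent.

Step 1: From BD = 6, DA = 11, and ∠BDA = 135°, by the law of cosines:
  BA² = BD² + DA² - 2·BD·DA·cos(135°) = 36 + 121 + 93.34 = 250.3
  BA ≈ 15.82

Step 2: From QA = 9, AP = 11, and ∠QAP = 120°, by the law of cosines:
  QP² = QA² + AP² - 2·QA·AP·cos(120°) = 81 + 121 + 99 = 301
  QP ≈ 17.35

Step 3: From BD = 6, BV = 12, DV = 9, by the inverse law of cosines:
  cos(∠DBV) = (BD² + BV² - DV²) / (2·BD·BV)
  ∠DBV = 46.57°

Step 4: From DA = 11, DC = 6, AC = 14, by the inverse law of cosines:
  cos(∠ADC) = (DA² + DC² - AC²) / (2·DA·DC)
  ∠ADC = 107.18°

Step 5: From DB = 6, DV = 9, BV = 12, by the inverse law of cosines:
  cos(∠BDV) = (DB² + DV² - BV²) / (2·DB·DV)
  ∠BDV = 104.48°

Step 6: From AC = 14, AD = 11, CD = 6, by the inverse law of cosines:
  cos(∠CAD) = (AC² + AD² - CD²) / (2·AC·AD)
  ∠CAD = 24.17°

Step 7: From CA = 14, CD = 6, AD = 11, by the inverse law of cosines:
  cos(∠ACD) = (CA² + CD² - AD²) / (2·CA·CD)
  ∠ACD = 48.65°

Step 8: From VB = 12, VD = 9, BD = 6, by the inverse law of cosines:
  cos(∠BVD) = (VB² + VD² - BD²) / (2·VB·VD)
  ∠BVD = 28.96°

Step 9: From BA = 15.82, BD = 6, AD = 11, by the inverse law of cosines:
  cos(∠ABD) = (BA² + BD² - AD²) / (2·BA·BD)
  ∠ABD = 29.45°

Step 10: From BA = 15.82, BQ = 10, AQ = 9, by the inverse law of cosines:
  cos(∠ABQ) = (BA² + BQ² - AQ²) / (2·BA·BQ)
  ∠ABQ = 31.66°

Step 11: From AB = 15.82, AD = 11, BD = 6, by the inverse law of cosines:
  cos(∠BAD) = (AB² + AD² - BD²) / (2·AB·AD)
  ∠BAD = 15.55°

Step 12: From AB = 15.82, AQ = 9, BQ = 10, by the inverse law of cosines:
  cos(∠BAQ) = (AB² + AQ² - BQ²) / (2·AB·AQ)
  ∠BAQ = 35.68°

Step 13: From QA = 9, QB = 10, AB = 15.82, by the inverse law of cosines:
  cos(∠AQB) = (QA² + QB² - AB²) / (2·QA·QB)
  ∠AQB = 112.66°

Step 14: From QA = 9, QP = 17.35, AP = 11, by the inverse law of cosines:
  cos(∠AQP) = (QA² + QP² - AP²) / (2·QA·QP)
  ∠AQP = 33.3°

Step 15: From PA = 11, PQ = 17.35, AQ = 9, by the inverse law of cosines:
  cos(∠APQ) = (PA² + PQ² - AQ²) / (2·PA·PQ)
  ∠APQ = 26.7°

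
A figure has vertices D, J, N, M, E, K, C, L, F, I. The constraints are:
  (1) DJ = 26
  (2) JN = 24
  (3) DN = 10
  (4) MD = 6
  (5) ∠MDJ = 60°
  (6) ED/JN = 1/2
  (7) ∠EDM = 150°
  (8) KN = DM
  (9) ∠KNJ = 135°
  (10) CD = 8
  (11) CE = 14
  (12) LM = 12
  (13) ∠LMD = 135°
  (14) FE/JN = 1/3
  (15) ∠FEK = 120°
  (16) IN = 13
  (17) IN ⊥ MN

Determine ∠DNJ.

Step 1: By the inverse law of cosines on triangle DNJ: cos(∠DNJ) = (10² + 24² − 26²) / (2·10·24) = 0/480 = 0, so ∠DNJ = 90°.

Therefore, the measure of angle ∠DNJ = 90°.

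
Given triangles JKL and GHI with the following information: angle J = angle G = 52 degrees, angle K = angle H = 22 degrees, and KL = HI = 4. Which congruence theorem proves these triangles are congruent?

The given information provides:
angle J = angle G = 52 degrees, angle K = angle H = 22 degrees, and KL = HI = 4
This matches the AAS congruence theorem.
Two pairs of corresponding angles and a non-included side are equal (Angle-Angle-Side).

AAS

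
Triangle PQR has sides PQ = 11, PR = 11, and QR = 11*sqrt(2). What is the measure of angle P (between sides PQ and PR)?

When all three sides of a triangle are known, the law of cosines can be rearranged to find any angle.
cos(C) = (a² + b² - c²) / (2ab) gives cos(P) = 0.
Taking the inverse cosine: P = 90°.

90°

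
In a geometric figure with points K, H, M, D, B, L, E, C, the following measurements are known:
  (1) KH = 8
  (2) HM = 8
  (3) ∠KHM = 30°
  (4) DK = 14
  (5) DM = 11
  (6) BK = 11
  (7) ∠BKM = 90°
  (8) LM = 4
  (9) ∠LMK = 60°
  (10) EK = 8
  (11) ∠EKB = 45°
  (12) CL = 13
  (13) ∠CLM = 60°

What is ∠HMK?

Step 1: By the law of cosines on triangle MHK: MK² = 8² + 8² − 2·8·8·cos(30°) = 17.15, so MK ≈ 4.14.
Step 2: By the inverse law of cosines on triangle HMK: cos(∠HMK) = (8² + 4.14² − 8²) / (2·8·4.14) = 17.15/66.26 = 0.2588, so ∠HMK = 75°.

Therefore, the measure of angle ∠HMK = 75°.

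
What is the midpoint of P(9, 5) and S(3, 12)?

The midpoint is the average of the coordinates:
x: (9 + 3)/2 = 6
y: (5 + 12)/2 = 17/2
Midpoint = (6, 17/2)

(6, 17/2)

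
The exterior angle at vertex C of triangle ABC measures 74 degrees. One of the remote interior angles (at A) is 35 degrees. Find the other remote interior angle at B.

angle B = 74 - 35 = 39 degrees (exterior angle theorem).

39 degrees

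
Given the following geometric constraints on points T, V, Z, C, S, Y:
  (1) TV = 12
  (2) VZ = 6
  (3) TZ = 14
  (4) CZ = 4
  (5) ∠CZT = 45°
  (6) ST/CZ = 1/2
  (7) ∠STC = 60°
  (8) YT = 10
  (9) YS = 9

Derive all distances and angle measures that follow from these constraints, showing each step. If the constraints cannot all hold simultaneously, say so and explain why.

The constraints are consistent.

From the given relations:
  ST = 1/2·CZ = 1/2·4 = 2

Step 1: From TZ = 14, ZC = 4, and ∠TZC = 45°, by the law of cosines:
  TC² = TZ² + ZC² - 2·TZ·ZC·cos(45°) = 196 + 16 - 79.2 = 132.8
  TC ≈ 11.52

Step 2: From TS = 2, TY = 10, SY = 9, by the inverse law of cosines:
  cos(∠STY) = (TS² + TY² - SY²) / (2·TS·TY)
  ∠STY = 54.9°

Step 3: From TV = 12, TZ = 14, VZ = 6, by the inverse law of cosines:
  cos(∠VTZ) = (TV² + TZ² - VZ²) / (2·TV·TZ)
  ∠VTZ = 25.21°

Step 4: From VT = 12, VZ = 6, TZ = 14, by the inverse law of cosines:
  cos(∠TVZ) = (VT² + VZ² - TZ²) / (2·VT·VZ)
  ∠TVZ = 96.38°

Step 5: From ZT = 14, ZV = 6, TV = 12, by the inverse law of cosines:
  cos(∠TZV) = (ZT² + ZV² - TV²) / (2·ZT·ZV)
  ∠TZV = 58.41°

Step 6: From ST = 2, SY = 9, TY = 10, by the inverse law of cosines:
  cos(∠TSY) = (ST² + SY² - TY²) / (2·ST·SY)
  ∠TSY = 114.62°

Step 7: From YS = 9, YT = 10, ST = 2, by the inverse law of cosines:
  cos(∠SYT) = (YS² + YT² - ST²) / (2·YS·YT)
  ∠SYT = 10.48°

Step 8: From CT = 11.52, TS = 2, and ∠CTS = 60°, by the law of cosines:
  CS² = CT² + TS² - 2·CT·TS·cos(60°) = 132.8 + 4 - 23.05 = 113.8
  CS ≈ 10.67

Step 9: From TC = 11.52, TZ = 14, CZ = 4, by the inverse law of cosines:
  cos(∠CTZ) = (TC² + TZ² - CZ²) / (2·TC·TZ)
  ∠CTZ = 14.21°

Step 10: From CT = 11.52, CZ = 4, TZ = 14, by the inverse law of cosines:
  cos(∠TCZ) = (CT² + CZ² - TZ²) / (2·CT·CZ)
  ∠TCZ = 120.79°

Step 11: From CS = 10.67, CT = 11.52, ST = 2, by the inverse law of cosines:
  cos(∠SCT) = (CS² + CT² - ST²) / (2·CS·CT)
  ∠SCT = 9.35°

Step 12: From SC = 10.67, ST = 2, CT = 11.52, by the inverse law of cosines:
  cos(∠CST) = (SC² + ST² - CT²) / (2·SC·ST)
  ∠CST = 110.65°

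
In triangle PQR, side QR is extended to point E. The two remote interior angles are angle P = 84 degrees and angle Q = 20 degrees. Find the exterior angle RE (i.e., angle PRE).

Exterior angle = 84 + 20 = 104 degrees (exterior angle theorem).

104 degrees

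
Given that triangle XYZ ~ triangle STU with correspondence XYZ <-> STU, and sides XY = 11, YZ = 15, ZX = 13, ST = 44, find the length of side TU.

Since the triangles are similar, the ratio of corresponding sides is constant.
Scale factor k = ST / XY = 44 / 11 = 4
TU = k * YZ = 4 * 15 = 60

60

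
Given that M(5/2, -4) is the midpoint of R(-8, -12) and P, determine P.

Using the midpoint formula: M = ((x1 + x2)/2, (y1 + y2)/2)
We know M = (5/2, -4) and R = (-8, -12)
For x: 5/2 = (-8 + x2)/2, so x2 = 2*5/2 - -8 = 13
For y: -4 = (-12 + y2)/2, so y2 = 2*-4 - -12 = 4
P = (13, 4)

(13, 4)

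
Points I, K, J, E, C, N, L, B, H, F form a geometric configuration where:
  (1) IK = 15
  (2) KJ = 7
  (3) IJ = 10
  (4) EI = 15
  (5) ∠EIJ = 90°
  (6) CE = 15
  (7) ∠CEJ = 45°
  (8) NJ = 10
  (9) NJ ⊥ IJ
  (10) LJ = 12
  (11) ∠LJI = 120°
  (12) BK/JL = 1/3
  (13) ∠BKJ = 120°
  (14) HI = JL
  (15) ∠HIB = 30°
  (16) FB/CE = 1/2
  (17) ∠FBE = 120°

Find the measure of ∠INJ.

Step 1: By the law of cosines on triangle NJI: NI² = 10² + 10² − 2·10·10·cos(90°) = 200, so NI = 10·√2.
Step 2: By the inverse law of cosines on triangle INJ: cos(∠INJ) = ((10·√2)² + 10² − 10²) / (2·10·√2·10) = 200/282.84 = 0.7071, so ∠INJ = 45°.

Therefore, the measure of angle ∠INJ = 45°.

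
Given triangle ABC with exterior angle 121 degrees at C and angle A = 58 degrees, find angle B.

By the exterior angle theorem: exterior angle = sum of remote interior angles.
121 = 58 + angle B
angle B = 121 - 58 = 63 degrees

63 degrees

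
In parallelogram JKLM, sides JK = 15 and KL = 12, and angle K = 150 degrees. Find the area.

Area = 15 * 12 * sin(150°) = 180 * 1/2 = 90

90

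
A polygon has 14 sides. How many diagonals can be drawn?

Each of the 14 vertices connects to 11 non-adjacent vertices via diagonals.
Total connections = 14 × 11 = 154, but each diagonal is counted twice.
Number of diagonals = 154 / 2 = 77.

77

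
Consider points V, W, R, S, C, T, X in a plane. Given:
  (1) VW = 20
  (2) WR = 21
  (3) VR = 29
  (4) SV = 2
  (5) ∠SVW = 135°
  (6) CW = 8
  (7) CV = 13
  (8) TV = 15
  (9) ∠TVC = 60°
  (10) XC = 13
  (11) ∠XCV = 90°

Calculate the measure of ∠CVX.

Step 1: By the law of cosines on triangle VCX: VX² = 13² + 13² − 2·13·13·cos(90°) = 338, so VX = 13·√2.
Step 2: By the inverse law of cosines on triangle CVX: cos(∠CVX) = (13² + (13·√2)² − 13²) / (2·13·13·√2) = 338/478 = 0.7071, so ∠CVX = 45°.

Therefore, the measure of angle ∠CVX = 45°.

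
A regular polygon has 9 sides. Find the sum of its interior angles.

The sum of interior angles of an n-sided polygon is (n - 2) * 180.
For n = 9: (9 - 2) * 180 = 7 * 180 = 1260 degrees.

1260 degrees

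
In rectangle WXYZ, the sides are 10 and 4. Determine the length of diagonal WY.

d = sqrt(10^2 + 4^2) = sqrt(116) = 2*sqrt(29)

2*sqrt(29)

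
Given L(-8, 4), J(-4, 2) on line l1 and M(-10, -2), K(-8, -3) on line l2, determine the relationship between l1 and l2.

Slope of line 1: m1 = (2 - 4)/(-4 - -8) = -2/4 = -1/2
Slope of line 2: m2 = (-3 - -2)/(-8 - -10) = -1/2 = -1/2
Two lines are parallel if and only if they have equal slopes (or both are vertical).
Here m1 = m2 = -1/2, confirming the lines are parallel.

Parallel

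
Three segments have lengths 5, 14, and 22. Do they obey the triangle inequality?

The longest side is 22. The other two sides sum to 5 + 14 = 19.
Since 19 ≤ 22, the two shorter sides cannot reach around to close the triangle.

No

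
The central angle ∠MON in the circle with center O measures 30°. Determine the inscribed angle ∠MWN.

An inscribed angle intercepts an arc from a point on the circle, while the central angle intercepts the same arc from the center.
The inscribed angle is always half the central angle: 30° / 2 = 15°.

15°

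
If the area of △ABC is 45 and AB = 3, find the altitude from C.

height = 2 * 45 / 3 = 30

30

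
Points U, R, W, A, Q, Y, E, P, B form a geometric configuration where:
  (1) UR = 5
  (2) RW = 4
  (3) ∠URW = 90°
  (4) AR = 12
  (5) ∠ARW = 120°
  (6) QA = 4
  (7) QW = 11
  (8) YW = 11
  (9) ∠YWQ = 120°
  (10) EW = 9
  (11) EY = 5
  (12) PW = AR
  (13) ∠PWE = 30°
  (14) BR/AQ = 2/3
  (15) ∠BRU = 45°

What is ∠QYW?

Step 1: By the law of cosines on triangle YWQ: YQ² = 11² + 11² − 2·11·11·cos(120°) = 363, so YQ = 11·√3.
Step 2: By the inverse law of cosines on triangle QYW: cos(∠QYW) = ((11·√3)² + 11² − 11²) / (2·11·√3·11) = 363/419.16 = 0.866, so ∠QYW = 30°.

Therefore, the measure of angle ∠QYW = 30°.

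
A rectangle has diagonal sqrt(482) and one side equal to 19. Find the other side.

The diagonal of a rectangle forms a right triangle with the two sides.
Rearranging the Pythagorean theorem: missing side = sqrt(d^2 - known^2).
= sqrt(482 - 361) = sqrt(121) = 11.

11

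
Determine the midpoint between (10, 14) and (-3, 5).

M = ((x₁ + x₂)/2, (y₁ + y₂)/2)
= ((10 + -3)/2, (14 + 5)/2)
= (7/2, 19/2) = (7/2, 19/2)

(7/2, 19/2)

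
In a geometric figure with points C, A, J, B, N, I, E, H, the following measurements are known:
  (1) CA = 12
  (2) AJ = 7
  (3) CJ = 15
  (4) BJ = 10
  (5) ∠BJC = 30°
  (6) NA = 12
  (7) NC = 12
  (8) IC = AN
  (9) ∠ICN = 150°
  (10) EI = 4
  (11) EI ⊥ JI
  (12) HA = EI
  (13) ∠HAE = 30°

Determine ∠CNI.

From the given relations: IC = AN = 12.
Step 1: By the law of cosines on triangle NCI: NI² = 12² + 12² − 2·12·12·cos(150°) = 537.42, so NI ≈ 23.18.
Step 2: By the inverse law of cosines on triangle CNI: cos(∠CNI) = (12² + 23.18² − 12²) / (2·12·23.18) = 537.42/556.37 = 0.9659, so ∠CNI = 15°.

Therefore, the measure of angle ∠CNI = 15°.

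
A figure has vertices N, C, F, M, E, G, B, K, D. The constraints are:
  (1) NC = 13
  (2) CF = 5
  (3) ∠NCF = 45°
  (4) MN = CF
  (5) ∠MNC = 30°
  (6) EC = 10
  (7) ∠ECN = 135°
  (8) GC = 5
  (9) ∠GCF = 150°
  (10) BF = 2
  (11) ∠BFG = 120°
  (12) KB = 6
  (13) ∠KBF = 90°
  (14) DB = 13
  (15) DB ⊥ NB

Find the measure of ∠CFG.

Step 1: By the law of cosines on triangle FCG: FG² = 5² + 5² − 2·5·5·cos(150°) = 93.3, so FG ≈ 9.66.
Step 2: By the inverse law of cosines on triangle CFG: cos(∠CFG) = (5² + 9.66² − 5²) / (2·5·9.66) = 93.3/96.59 = 0.9659, so ∠CFG = 15°.

Therefore, the measure of angle ∠CFG = 15°.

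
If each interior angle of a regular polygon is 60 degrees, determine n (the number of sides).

The exterior angle is the supplement of the interior angle: 180 - 60 = 120 degrees.
Since the exterior angles of any convex polygon sum to 360 degrees, the number of sides is 360 / 120 = 3.

3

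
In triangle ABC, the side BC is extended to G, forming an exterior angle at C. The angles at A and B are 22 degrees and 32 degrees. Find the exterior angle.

By the exterior angle theorem, an exterior angle of a triangle equals the sum of the two remote interior angles.
Exterior angle = angle A + angle B
Exterior angle = 22 + 32 = 54 degrees

54 degrees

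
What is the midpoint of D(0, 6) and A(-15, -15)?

M = ((x₁ + x₂)/2, (y₁ + y₂)/2)
= ((0 + -15)/2, (6 + -15)/2)
= (-15/2, -9/2) = (-15/2, -9/2)

(-15/2, -9/2)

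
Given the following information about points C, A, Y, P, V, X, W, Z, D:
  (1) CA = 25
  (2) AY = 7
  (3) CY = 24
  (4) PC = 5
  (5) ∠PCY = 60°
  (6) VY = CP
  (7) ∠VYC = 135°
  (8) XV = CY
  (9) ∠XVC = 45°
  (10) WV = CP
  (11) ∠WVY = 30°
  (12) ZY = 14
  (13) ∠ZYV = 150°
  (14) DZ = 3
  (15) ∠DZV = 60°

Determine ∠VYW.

From the given relations: VY = CP = 5; WV = CP = 5.
Step 1: By the law of cosines on triangle YVW: YW² = 5² + 5² − 2·5·5·cos(30°) = 6.7, so YW ≈ 2.59.
Step 2: By the inverse law of cosines on triangle VYW: cos(∠VYW) = (5² + 2.59² − 5²) / (2·5·2.59) = 6.7/25.88 = 0.2588, so ∠VYW = 75°.

Therefore, the measure of angle ∠VYW = 75°.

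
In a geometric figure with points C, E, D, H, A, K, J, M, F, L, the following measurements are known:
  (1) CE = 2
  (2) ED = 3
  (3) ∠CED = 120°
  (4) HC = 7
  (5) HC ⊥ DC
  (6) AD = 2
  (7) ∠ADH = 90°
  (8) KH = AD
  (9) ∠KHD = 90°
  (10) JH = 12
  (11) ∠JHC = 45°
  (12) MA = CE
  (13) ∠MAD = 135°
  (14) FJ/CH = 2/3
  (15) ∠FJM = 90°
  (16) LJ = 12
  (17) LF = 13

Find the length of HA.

Step 1: By the law of cosines on triangle CED: CD² = 2² + 3² − 2·2·3·cos(120°) = 19, so CD = √19.
Step 2: By the law of cosines on triangle DCH: DH² = √19² + 7² − 2·√19·7·cos(90°) = 68, so DH = 2·√17.
Step 3: By the law of cosines on triangle HDA: HA² = (2·√17)² + 2² − 2·2·√17·2·cos(90°) = 72, so HA = 6·√2.

Therefore, the length of HA = 6·√2.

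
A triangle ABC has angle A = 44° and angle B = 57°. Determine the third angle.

Let angle C = x. Then 44 + 57 + x = 180.
x = 180 - 101 = 79 degrees.

79 degrees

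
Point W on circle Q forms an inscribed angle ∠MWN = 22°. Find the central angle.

The inscribed angle theorem states that a central angle is always twice any inscribed angle that subtends the same arc.
Since the inscribed angle is 22°, the central angle = 2 × 22° = 44°.

44°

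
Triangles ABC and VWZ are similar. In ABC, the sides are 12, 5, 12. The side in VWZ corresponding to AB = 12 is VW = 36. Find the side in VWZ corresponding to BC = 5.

k = 36/12 = 3. WZ = 3 * 5 = 15.

15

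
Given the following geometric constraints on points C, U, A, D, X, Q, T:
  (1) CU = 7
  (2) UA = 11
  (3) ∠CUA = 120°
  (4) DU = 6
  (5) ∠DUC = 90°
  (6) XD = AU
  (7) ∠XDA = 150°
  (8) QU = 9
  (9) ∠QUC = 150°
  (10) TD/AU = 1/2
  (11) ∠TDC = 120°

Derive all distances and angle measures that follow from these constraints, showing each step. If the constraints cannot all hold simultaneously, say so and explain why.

The constraints are consistent.

From the given relations:
  XD = AU = 11
  TD = 1/2·AU = 1/2·11 ≈ 5.5

Step 1: From CU = 7, UA = 11, and ∠CUA = 120°, by the law of cosines:
  CA² = CU² + UA² - 2·CU·UA·cos(120°) = 49 + 121 + 77 = 247
  CA ≈ 15.72

Step 2: From CU = 7, UD = 6, and ∠CUD = 90°, by the law of cosines:
  CD² = CU² + UD² - 2·CU·UD·cos(90°) = 49 + 36 - 0 = 85
  CD = √85

Step 3: From CU = 7, UQ = 9, and ∠CUQ = 150°, by the law of cosines:
  CQ² = CU² + UQ² - 2·CU·UQ·cos(150°) = 49 + 81 + 109.1 = 239.1
  CQ ≈ 15.46

Step 4: From CD = √85, DT = 5.5, and ∠CDT = 120°, by the law of cosines:
  CT² = CD² + DT² - 2·CD·DT·cos(120°) = 85 + 30.25 + 50.71 = 166
  CT ≈ 12.88

Step 5: From CA = 15.72, CU = 7, AU = 11, by the inverse law of cosines:
  cos(∠ACU) = (CA² + CU² - AU²) / (2·CA·CU)
  ∠ACU = 37.31°

Step 6: From CD = √85, CU = 7, DU = 6, by the inverse law of cosines:
  cos(∠DCU) = (CD² + CU² - DU²) / (2·CD·CU)
  ∠DCU = 40.6°

Step 7: From CQ = 15.46, CU = 7, QU = 9, by the inverse law of cosines:
  cos(∠QCU) = (CQ² + CU² - QU²) / (2·CQ·CU)
  ∠QCU = 16.92°

Step 8: From AC = 15.72, AU = 11, CU = 7, by the inverse law of cosines:
  cos(∠CAU) = (AC² + AU² - CU²) / (2·AC·AU)
  ∠CAU = 22.69°

Step 9: From DC = √85, DU = 6, CU = 7, by the inverse law of cosines:
  cos(∠CDU) = (DC² + DU² - CU²) / (2·DC·DU)
  ∠CDU = 49.4°

Step 10: From QC = 15.46, QU = 9, CU = 7, by the inverse law of cosines:
  cos(∠CQU) = (QC² + QU² - CU²) / (2·QC·QU)
  ∠CQU = 13.08°

Step 11: From CD = √85, CT = 12.88, DT = 5.5, by the inverse law of cosines:
  cos(∠DCT) = (CD² + CT² - DT²) / (2·CD·CT)
  ∠DCT = 21.7°

Step 12: From TC = 12.88, TD = 5.5, CD = √85, by the inverse law of cosines:
  cos(∠CTD) = (TC² + TD² - CD²) / (2·TC·TD)
  ∠CTD = 38.3°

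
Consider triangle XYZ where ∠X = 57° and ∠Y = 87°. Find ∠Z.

Let angle Z = x. Then 57 + 87 + x = 180.
x = 180 - 144 = 36 degrees.

36 degrees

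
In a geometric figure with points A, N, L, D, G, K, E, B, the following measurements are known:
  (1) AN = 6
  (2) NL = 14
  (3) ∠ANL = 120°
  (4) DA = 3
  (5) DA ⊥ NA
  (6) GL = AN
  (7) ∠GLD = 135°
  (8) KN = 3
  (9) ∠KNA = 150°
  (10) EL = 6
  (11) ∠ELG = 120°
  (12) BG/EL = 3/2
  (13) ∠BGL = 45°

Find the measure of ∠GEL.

From the given relations: GL = AN = 6.
Step 1: By the law of cosines on triangle ELG: EG² = 6² + 6² − 2·6·6·cos(120°) = 108, so EG = 6·√3.
Step 2: By the inverse law of cosines on triangle GEL: cos(∠GEL) = ((6·√3)² + 6² − 6²) / (2·6·√3·6) = 108/124.71 = 0.866, so ∠GEL = 30°.

Therefore, the measure of angle ∠GEL = 30°.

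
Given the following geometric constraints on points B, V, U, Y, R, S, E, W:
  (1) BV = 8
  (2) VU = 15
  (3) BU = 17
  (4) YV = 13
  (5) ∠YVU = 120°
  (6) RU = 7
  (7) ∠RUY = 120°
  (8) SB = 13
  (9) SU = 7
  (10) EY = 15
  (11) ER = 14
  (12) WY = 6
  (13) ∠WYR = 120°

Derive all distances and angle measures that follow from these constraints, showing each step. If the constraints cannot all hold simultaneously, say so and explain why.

The constraints are consistent.

Step 1: From UV = 15, VY = 13, and ∠UVY = 120°, by the law of cosines:
  UY² = UV² + VY² - 2·UV·VY·cos(120°) = 225 + 169 + 195 = 589
  UY ≈ 24.27

Step 2: From BS = 13, BU = 17, SU = 7, by the inverse law of cosines:
  cos(∠SBU) = (BS² + BU² - SU²) / (2·BS·BU)
  ∠SBU = 22.28°

Step 3: From BU = 17, BV = 8, UV = 15, by the inverse law of cosines:
  cos(∠UBV) = (BU² + BV² - UV²) / (2·BU·BV)
  ∠UBV = 61.93°

Step 4: From VB = 8, VU = 15, BU = 17, by the inverse law of cosines:
  cos(∠BVU) = (VB² + VU² - BU²) / (2·VB·VU)
  ∠BVU = 90°

Step 5: From UB = 17, US = 7, BS = 13, by the inverse law of cosines:
  cos(∠BUS) = (UB² + US² - BS²) / (2·UB·US)
  ∠BUS = 44.76°

Step 6: From UB = 17, UV = 15, BV = 8, by the inverse law of cosines:
  cos(∠BUV) = (UB² + UV² - BV²) / (2·UB·UV)
  ∠BUV = 28.07°

Step 7: From SB = 13, SU = 7, BU = 17, by the inverse law of cosines:
  cos(∠BSU) = (SB² + SU² - BU²) / (2·SB·SU)
  ∠BSU = 112.96°

Step 8: From YU = 24.27, UR = 7, and ∠YUR = 120°, by the law of cosines:
  YR² = YU² + UR² - 2·YU·UR·cos(120°) = 589 + 49 + 169.9 = 807.9
  YR ≈ 28.42

Step 9: From UV = 15, UY = 24.27, VY = 13, by the inverse law of cosines:
  cos(∠VUY) = (UV² + UY² - VY²) / (2·UV·UY)
  ∠VUY = 27.64°

Step 10: From YU = 24.27, YV = 13, UV = 15, by the inverse law of cosines:
  cos(∠UYV) = (YU² + YV² - UV²) / (2·YU·YV)
  ∠UYV = 32.36°

Step 11: From RY = 28.42, YW = 6, and ∠RYW = 120°, by the law of cosines:
  RW² = RY² + YW² - 2·RY·YW·cos(120°) = 807.9 + 36 + 170.5 = 1014
  RW ≈ 31.85

Step 12: From YE = 15, YR = 28.42, ER = 14, by the inverse law of cosines:
  cos(∠EYR) = (YE² + YR² - ER²) / (2·YE·YR)
  ∠EYR = 11.05°

Step 13: From YR = 28.42, YU = 24.27, RU = 7, by the inverse law of cosines:
  cos(∠RYU) = (YR² + YU² - RU²) / (2·YR·YU)
  ∠RYU = 12.31°

Step 14: From RE = 14, RY = 28.42, EY = 15, by the inverse law of cosines:
  cos(∠ERY) = (RE² + RY² - EY²) / (2·RE·RY)
  ∠ERY = 11.85°

Step 15: From RU = 7, RY = 28.42, UY = 24.27, by the inverse law of cosines:
  cos(∠URY) = (RU² + RY² - UY²) / (2·RU·RY)
  ∠URY = 47.69°

Step 16: From ER = 14, EY = 15, RY = 28.42, by the inverse law of cosines:
  cos(∠REY) = (ER² + EY² - RY²) / (2·ER·EY)
  ∠REY = 157.1°

Step 17: From RW = 31.85, RY = 28.42, WY = 6, by the inverse law of cosines:
  cos(∠WRY) = (RW² + RY² - WY²) / (2·RW·RY)
  ∠WRY = 9.39°

Step 18: From WR = 31.85, WY = 6, RY = 28.42, by the inverse law of cosines:
  cos(∠RWY) = (WR² + WY² - RY²) / (2·WR·WY)
  ∠RWY = 50.61°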